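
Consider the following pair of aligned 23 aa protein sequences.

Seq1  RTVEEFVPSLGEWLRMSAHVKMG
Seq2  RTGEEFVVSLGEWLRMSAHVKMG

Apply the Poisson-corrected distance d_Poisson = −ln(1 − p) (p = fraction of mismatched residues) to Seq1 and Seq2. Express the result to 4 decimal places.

0.0910

The sequences differ at positions 3 (V/G), 8 (P/V).
p = 2/23 = 0.086957.
d = −ln(1 − 0.086957) = −ln(0.913043) = 0.0910.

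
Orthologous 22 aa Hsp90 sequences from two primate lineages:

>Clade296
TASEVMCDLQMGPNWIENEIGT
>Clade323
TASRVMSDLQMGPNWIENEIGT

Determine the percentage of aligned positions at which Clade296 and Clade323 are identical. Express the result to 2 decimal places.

Differing sites — 4:E/R; 7:C/S.
20 of the 22 sites match, so the percent identity is 20/22 × 100 = 90.91%.

90.91%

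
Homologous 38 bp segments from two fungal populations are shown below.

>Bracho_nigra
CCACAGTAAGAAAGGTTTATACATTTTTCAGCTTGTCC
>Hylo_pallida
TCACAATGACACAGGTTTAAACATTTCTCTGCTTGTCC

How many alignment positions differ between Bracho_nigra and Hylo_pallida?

8

Mismatches occur at site 1 (C↔T), site 6 (G↔A), site 8 (A↔G), site 10 (G↔C), site 12 (A↔C), site 20 (T↔A), site 27 (T↔C), site 30 (A↔T).
That gives 8 mismatches out of 38 aligned sites, so the Hamming distance is 8.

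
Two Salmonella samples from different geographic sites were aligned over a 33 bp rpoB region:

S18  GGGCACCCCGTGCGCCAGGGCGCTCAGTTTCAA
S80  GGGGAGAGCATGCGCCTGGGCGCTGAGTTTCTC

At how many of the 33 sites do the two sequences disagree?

9

The sequences differ at positions 4 (C/G), 6 (C/G), 7 (C/A), 8 (C/G), 10 (G/A), 17 (A/T), 25 (C/G), 32 (A/T), 33 (A/C).
That gives 9 mismatches out of 33 aligned sites, so the Hamming distance is 9.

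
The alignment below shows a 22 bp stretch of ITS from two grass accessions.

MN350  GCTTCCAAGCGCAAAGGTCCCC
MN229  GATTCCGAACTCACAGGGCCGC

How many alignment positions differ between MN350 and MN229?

7

The sequences differ at positions 2 (C/A), 7 (A/G), 9 (G/A), 11 (G/T), 14 (A/C), 18 (T/G), 21 (C/G).
That gives 7 mismatches out of 22 aligned sites, so the Hamming distance is 7.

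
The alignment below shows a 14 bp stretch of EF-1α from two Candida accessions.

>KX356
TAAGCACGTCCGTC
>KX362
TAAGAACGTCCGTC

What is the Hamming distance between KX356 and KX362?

A single mismatch occurs at site 5 (C/A).
That gives 1 mismatch out of 14 aligned sites, so the Hamming distance is 1.

1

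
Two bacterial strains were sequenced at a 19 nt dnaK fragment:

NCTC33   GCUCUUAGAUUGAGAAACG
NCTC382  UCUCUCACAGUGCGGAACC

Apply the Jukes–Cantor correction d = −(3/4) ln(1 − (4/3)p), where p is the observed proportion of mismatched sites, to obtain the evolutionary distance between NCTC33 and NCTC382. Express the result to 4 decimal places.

The sequences differ at positions 1 (G/U), 6 (U/C), 8 (G/C), 10 (U/G), 13 (A/C), 15 (A/G), 19 (G/C).
p = 7/19 = 0.368421.
d = −0.75 · ln(1 − (4/3)·0.368421) = −0.75 · ln(0.508772) = −0.75 · (-0.675755) = 0.5068.

0.5068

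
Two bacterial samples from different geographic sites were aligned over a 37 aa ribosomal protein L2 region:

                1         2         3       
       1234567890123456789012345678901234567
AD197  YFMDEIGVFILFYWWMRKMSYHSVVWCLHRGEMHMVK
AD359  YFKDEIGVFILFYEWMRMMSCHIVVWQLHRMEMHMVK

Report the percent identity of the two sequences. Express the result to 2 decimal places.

81.08%

Mismatches occur at site 3 (M→K), site 14 (W→E), site 18 (K→M), site 21 (Y→C), site 23 (S→I), site 27 (C→Q), site 31 (G→M).
30 of the 37 sites match, so the percent identity is 30/37 × 100 = 81.08%.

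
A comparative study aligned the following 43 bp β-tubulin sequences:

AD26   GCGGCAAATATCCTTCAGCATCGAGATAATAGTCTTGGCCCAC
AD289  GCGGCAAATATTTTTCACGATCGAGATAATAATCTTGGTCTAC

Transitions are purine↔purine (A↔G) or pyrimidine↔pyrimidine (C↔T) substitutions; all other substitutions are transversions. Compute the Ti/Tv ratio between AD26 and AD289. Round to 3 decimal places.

2.500

The sequences differ at positions 12 (C/T, transition), 13 (C/T, transition), 18 (G/C, transversion), 19 (C/G, transversion), 32 (G/A, transition), 39 (C/T, transition), 41 (C/T, transition).
Of the 7 differences, 5 transitions and 2 transversions, so Ti/Tv = 5/2 = 2.500.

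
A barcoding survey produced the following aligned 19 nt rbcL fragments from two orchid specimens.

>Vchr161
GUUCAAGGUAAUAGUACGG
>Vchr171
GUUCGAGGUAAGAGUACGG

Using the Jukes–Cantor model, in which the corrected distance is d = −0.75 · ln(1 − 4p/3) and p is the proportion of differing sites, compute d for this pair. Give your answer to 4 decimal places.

0.1134

The sequences differ at positions 5 (A/G), 12 (U/G).
p = 2/19 = 0.105263.
d = −0.75 · ln(1 − (4/3)·0.105263) = −0.75 · ln(0.859649) = −0.75 · (-0.151231) = 0.1134.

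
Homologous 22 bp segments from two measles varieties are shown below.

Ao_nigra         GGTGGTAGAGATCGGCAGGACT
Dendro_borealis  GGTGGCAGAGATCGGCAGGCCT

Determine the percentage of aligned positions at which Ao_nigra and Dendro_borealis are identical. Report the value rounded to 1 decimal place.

90.9%

Mismatches occur at site 6 (T/C), site 20 (A/C).
20 of the 22 sites match, so the percent identity is 20/22 × 100 = 90.9%.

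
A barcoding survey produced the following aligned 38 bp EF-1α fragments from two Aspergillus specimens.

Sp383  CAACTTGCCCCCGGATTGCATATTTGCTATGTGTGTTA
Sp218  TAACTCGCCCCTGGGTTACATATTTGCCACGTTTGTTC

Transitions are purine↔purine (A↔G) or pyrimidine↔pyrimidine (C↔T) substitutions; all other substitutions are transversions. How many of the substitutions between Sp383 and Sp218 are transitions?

Mismatches occur at site 1 (C/T, transition), site 6 (T/C, transition), site 12 (C/T, transition), site 15 (A/G, transition), site 18 (G/A, transition), site 28 (T/C, transition), site 30 (T/C, transition), site 33 (G/T, transversion), site 38 (A/C, transversion).
Of the 9 differences, 7 transitions and 2 transversions, so the answer is 7.

7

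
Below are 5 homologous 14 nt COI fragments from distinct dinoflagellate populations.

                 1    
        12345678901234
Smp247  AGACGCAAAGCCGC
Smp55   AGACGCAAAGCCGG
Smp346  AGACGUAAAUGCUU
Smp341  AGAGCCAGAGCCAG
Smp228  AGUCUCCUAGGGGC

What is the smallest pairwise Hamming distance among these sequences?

Pairwise Hamming distances:
  Smp247 vs Smp55: 1
  Smp247 vs Smp346: 5
  Smp247 vs Smp341: 5
  Smp247 vs Smp228: 6
  Smp55 vs Smp346: 5
  Smp55 vs Smp341: 4
  Smp55 vs Smp228: 7
  Smp346 vs Smp341: 8
  Smp346 vs Smp228: 9
  Smp341 vs Smp228: 9
The smallest is 1, between Smp247 and Smp55.

1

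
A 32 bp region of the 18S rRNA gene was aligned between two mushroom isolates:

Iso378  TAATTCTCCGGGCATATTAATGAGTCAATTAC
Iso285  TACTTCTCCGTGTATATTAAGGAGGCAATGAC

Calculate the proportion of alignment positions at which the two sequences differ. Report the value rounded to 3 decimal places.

Mismatches occur at site 3 (A→C), site 11 (G→T), site 13 (C→T), site 21 (T→G), site 25 (T→G), site 30 (T→G).
There are 6 differences over 32 sites, so p = 6/32 = 0.188.

0.188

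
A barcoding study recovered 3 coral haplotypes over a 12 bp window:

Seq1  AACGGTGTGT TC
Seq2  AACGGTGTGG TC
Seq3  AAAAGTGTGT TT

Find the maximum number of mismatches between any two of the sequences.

Pairwise Hamming distances:
  Seq1 vs Seq2: 1
  Seq1 vs Seq3: 3
  Seq2 vs Seq3: 4
The largest is 4, between Seq2 and Seq3.

4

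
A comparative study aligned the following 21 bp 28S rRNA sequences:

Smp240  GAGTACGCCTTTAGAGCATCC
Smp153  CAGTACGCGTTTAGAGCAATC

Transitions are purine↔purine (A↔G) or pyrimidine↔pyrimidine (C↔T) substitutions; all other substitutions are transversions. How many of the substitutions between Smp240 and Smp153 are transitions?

The sequences differ at positions 1 (G/C, transversion), 9 (C/G, transversion), 19 (T/A, transversion), 20 (C/T, transition).
Of the 4 differences, 1 transition and 3 transversions, so the answer is 1.

1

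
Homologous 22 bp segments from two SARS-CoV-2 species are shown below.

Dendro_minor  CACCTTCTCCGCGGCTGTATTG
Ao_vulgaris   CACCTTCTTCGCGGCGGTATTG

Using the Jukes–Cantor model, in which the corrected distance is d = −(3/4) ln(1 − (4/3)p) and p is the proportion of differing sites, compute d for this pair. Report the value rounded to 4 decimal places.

0.0969

The sequences differ at positions 9 (C/T), 16 (T/G).
p = 2/22 = 0.090909.
d = −0.75 · ln(1 − (4/3)·0.090909) = −0.75 · ln(0.878788) = −0.75 · (-0.129212) = 0.0969.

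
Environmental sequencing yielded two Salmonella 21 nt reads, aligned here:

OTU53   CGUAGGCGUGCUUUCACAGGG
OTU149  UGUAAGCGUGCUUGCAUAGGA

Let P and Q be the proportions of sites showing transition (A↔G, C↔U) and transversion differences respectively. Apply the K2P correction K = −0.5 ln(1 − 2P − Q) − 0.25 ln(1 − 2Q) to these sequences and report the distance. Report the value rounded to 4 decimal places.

0.3048

The sequences differ at positions 1 (C/U, transition), 5 (G/A, transition), 14 (U/G, transversion), 17 (C/U, transition), 21 (G/A, transition).
Of the 5 differences, 4 transitions and 1 transversion over 21 sites: P = 4/21 = 0.190476, Q = 1/21 = 0.047619.
d = −0.5·ln(0.571429) − 0.25·ln(0.904762) = −0.5·(-0.559615) − 0.25·(-0.100083) = 0.3048.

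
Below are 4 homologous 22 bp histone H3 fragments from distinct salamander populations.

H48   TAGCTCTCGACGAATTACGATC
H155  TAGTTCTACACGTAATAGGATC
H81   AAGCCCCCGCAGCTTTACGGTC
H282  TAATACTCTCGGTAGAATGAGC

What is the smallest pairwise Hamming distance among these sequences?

6

Pairwise Hamming distances:
  H48 vs H155: 6
  H48 vs H81: 8
  H48 vs H282: 11
  H155 vs H81: 13
  H155 vs H282: 10
  H81 vs H282: 14
The smallest is 6, between H48 and H155.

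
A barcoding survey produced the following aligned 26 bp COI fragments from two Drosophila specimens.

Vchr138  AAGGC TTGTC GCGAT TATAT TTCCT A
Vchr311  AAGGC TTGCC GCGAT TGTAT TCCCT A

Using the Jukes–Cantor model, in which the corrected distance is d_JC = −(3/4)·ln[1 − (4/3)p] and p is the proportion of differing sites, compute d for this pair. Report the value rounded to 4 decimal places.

0.1253

Differing sites — 9:T/C; 17:A/G; 22:T/C.
p = 3/26 = 0.115385.
d = −0.75 · ln(1 − (4/3)·0.115385) = −0.75 · ln(0.846153) = −0.75 · (-0.167055) = 0.1253.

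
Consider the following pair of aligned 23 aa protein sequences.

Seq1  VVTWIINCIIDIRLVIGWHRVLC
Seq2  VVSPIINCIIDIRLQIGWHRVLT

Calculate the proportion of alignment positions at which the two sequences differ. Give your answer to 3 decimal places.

0.174

Differing sites — 3:T/S; 4:W/P; 15:V/Q; 23:C/T.
There are 4 differences over 23 sites, so p = 4/23 = 0.174.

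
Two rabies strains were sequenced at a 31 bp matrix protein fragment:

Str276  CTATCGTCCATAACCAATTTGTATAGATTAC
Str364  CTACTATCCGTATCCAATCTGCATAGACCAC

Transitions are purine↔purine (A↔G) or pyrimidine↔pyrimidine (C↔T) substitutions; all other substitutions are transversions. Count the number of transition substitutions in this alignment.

The sequences differ at positions 4 (T/C, transition), 5 (C/T, transition), 6 (G/A, transition), 10 (A/G, transition), 13 (A/T, transversion), 19 (T/C, transition), 22 (T/C, transition), 28 (T/C, transition), 29 (T/C, transition).
Of the 9 differences, 8 transitions and 1 transversion, so the answer is 8.

8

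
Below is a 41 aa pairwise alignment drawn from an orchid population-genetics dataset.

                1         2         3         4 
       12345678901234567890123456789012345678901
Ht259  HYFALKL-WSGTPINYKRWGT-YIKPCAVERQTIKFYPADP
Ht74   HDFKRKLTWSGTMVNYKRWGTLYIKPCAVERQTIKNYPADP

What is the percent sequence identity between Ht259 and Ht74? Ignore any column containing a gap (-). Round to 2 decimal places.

84.62%

Excluding the 2 gap columns leaves 39 comparable sites.
Mismatches occur at site 2 (Y→D), site 4 (A→K), site 5 (L→R), site 13 (P→M), site 14 (I→V), site 36 (F→N).
33 of the 39 comparable sites match, so the percent identity is 33/39 × 100 = 84.62%.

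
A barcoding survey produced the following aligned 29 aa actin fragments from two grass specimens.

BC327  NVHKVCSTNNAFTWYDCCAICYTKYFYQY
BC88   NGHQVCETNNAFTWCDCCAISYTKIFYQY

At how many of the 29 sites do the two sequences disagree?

Differing sites — 2:V/G; 4:K/Q; 7:S/E; 15:Y/C; 21:C/S; 25:Y/I.
That gives 6 mismatches out of 29 aligned sites, so the Hamming distance is 6.

6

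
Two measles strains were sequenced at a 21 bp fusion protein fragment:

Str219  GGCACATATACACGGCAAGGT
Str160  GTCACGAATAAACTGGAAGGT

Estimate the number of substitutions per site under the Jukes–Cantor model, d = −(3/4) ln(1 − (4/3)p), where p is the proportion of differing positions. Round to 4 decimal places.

0.3597

The sequences differ at positions 2 (G/T), 6 (A/G), 7 (T/A), 11 (C/A), 14 (G/T), 16 (C/G).
p = 6/21 = 0.285714.
d = −0.75 · ln(1 − (4/3)·0.285714) = −0.75 · ln(0.619048) = −0.75 · (-0.479572) = 0.3597.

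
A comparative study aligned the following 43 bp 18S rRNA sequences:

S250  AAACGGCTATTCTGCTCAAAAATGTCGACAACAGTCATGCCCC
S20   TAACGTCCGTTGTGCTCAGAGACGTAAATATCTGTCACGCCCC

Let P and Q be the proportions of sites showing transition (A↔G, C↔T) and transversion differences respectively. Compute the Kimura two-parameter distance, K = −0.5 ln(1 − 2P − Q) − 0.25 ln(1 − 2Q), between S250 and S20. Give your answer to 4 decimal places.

0.4401

The sequences differ at positions 1 (A/T, transversion), 6 (G/T, transversion), 8 (T/C, transition), 9 (A/G, transition), 12 (C/G, transversion), 19 (A/G, transition), 21 (A/G, transition), 23 (T/C, transition), 26 (C/A, transversion), 27 (G/A, transition), 29 (C/T, transition), 31 (A/T, transversion), 33 (A/T, transversion), 38 (T/C, transition).
Of the 14 differences, 8 transitions and 6 transversions over 43 sites: P = 8/43 = 0.186047, Q = 6/43 = 0.139535.
d = −0.5·ln(0.488371) − 0.25·ln(0.720930) = −0.5·(-0.716680) − 0.25·(-0.327213) = 0.4401.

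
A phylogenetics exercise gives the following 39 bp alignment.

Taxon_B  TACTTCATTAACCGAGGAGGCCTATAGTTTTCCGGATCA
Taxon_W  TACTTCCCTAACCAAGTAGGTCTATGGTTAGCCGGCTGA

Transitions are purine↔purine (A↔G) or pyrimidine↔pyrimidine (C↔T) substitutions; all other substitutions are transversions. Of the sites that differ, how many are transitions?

Differing sites — 7:A/C (Tv); 8:T/C (Ti); 14:G/A (Ti); 17:G/T (Tv); 21:C/T (Ti); 26:A/G (Ti); 30:T/A (Tv); 31:T/G (Tv); 36:A/C (Tv); 38:C/G (Tv).
Of the 10 differences, 4 transitions and 6 transversions, so the answer is 4.

4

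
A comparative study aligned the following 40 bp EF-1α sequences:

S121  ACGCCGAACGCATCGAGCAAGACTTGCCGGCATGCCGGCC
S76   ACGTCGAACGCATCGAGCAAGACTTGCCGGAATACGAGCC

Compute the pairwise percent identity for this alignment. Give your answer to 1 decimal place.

87.5%

Mismatches occur at site 4 (C↔T), site 31 (C↔A), site 34 (G↔A), site 36 (C↔G), site 37 (G↔A).
35 of the 40 sites match, so the percent identity is 35/40 × 100 = 87.5%.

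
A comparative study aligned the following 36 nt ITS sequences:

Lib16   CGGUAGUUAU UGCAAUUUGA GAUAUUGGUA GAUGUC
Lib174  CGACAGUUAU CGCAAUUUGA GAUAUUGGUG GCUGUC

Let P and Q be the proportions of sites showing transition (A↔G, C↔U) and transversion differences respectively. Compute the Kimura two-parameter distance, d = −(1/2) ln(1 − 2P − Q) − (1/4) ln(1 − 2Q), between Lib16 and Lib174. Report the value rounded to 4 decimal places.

Differing sites — 3:G/A (Ti); 4:U/C (Ti); 11:U/C (Ti); 30:A/G (Ti); 32:A/C (Tv).
Of the 5 differences, 4 transitions and 1 transversion over 36 sites: P = 4/36 = 0.111111, Q = 1/36 = 0.027778.
d = −0.5·ln(0.750000) − 0.25·ln(0.944444) = −0.5·(-0.287682) − 0.25·(-0.057159) = 0.1581.

0.1581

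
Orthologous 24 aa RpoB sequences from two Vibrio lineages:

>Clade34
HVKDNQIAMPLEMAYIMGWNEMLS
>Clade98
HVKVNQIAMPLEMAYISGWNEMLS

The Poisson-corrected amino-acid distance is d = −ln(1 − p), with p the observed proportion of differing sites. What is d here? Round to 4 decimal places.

0.0870

Mismatches occur at site 4 (D/V), site 17 (M/S).
p = 2/24 = 0.083333.
d = −ln(1 − 0.083333) = −ln(0.916667) = 0.0870.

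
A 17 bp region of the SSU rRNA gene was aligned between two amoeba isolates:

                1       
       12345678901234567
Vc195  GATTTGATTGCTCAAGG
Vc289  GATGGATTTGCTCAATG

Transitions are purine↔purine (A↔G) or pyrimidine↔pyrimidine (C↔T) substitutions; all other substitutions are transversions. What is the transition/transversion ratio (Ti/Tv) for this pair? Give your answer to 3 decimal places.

Mismatches occur at site 4 (T/G, transversion), site 5 (T/G, transversion), site 6 (G/A, transition), site 7 (A/T, transversion), site 16 (G/T, transversion).
Of the 5 differences, 1 transition and 4 transversions, so Ti/Tv = 1/4 = 0.250.

0.250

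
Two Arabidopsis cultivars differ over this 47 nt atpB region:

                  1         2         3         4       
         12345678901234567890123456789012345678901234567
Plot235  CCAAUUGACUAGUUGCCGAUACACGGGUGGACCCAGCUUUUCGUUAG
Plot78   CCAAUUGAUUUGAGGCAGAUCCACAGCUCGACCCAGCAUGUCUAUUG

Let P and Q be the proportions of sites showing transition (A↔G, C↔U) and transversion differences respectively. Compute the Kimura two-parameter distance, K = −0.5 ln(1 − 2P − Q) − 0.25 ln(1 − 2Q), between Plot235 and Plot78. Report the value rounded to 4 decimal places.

0.3867

The sequences differ at positions 9 (C/U, transition), 11 (A/U, transversion), 13 (U/A, transversion), 14 (U/G, transversion), 17 (C/A, transversion), 21 (A/C, transversion), 25 (G/A, transition), 27 (G/C, transversion), 29 (G/C, transversion), 38 (U/A, transversion), 40 (U/G, transversion), 43 (G/U, transversion), 44 (U/A, transversion), 46 (A/U, transversion).
Of the 14 differences, 2 transitions and 12 transversions over 47 sites: P = 2/47 = 0.042553, Q = 12/47 = 0.255319.
d = −0.5·ln(0.659575) − 0.25·ln(0.489362) = −0.5·(-0.416160) − 0.25·(-0.714653) = 0.3867.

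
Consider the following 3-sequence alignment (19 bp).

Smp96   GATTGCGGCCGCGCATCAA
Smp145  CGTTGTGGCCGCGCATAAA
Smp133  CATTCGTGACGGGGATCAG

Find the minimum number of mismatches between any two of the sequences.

4

Pairwise Hamming distances:
  Smp96 vs Smp145: 4
  Smp96 vs Smp133: 8
  Smp145 vs Smp133: 9
The smallest is 4, between Smp96 and Smp145.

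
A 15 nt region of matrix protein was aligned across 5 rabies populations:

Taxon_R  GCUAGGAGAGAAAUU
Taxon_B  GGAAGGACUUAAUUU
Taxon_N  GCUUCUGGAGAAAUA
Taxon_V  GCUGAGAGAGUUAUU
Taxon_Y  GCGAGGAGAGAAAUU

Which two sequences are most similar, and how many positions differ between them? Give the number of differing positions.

1

Pairwise Hamming distances:
  Taxon_R vs Taxon_B: 6
  Taxon_R vs Taxon_N: 5
  Taxon_R vs Taxon_V: 4
  Taxon_R vs Taxon_Y: 1
  Taxon_B vs Taxon_N: 11
  Taxon_B vs Taxon_V: 10
  Taxon_B vs Taxon_Y: 6
  Taxon_N vs Taxon_V: 7
  Taxon_N vs Taxon_Y: 6
  Taxon_V vs Taxon_Y: 5
The smallest is 1, between Taxon_R and Taxon_Y.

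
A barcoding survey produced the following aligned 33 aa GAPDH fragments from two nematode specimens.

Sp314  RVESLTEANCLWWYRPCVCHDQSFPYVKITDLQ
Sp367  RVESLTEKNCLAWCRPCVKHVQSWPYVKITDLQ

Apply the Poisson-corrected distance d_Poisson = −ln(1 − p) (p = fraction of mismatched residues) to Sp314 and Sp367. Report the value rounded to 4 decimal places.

The sequences differ at positions 8 (A/K), 12 (W/A), 14 (Y/C), 19 (C/K), 21 (D/V), 24 (F/W).
p = 6/33 = 0.181818.
d = −ln(1 − 0.181818) = −ln(0.818182) = 0.2007.

0.2007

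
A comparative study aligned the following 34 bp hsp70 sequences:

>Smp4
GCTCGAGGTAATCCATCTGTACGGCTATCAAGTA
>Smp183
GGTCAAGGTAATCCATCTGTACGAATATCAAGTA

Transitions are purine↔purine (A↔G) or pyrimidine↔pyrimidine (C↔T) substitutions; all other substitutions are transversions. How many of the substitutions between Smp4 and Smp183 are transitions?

2

The sequences differ at positions 2 (C/G, transversion), 5 (G/A, transition), 24 (G/A, transition), 25 (C/A, transversion).
Of the 4 differences, 2 transitions and 2 transversions, so the answer is 2.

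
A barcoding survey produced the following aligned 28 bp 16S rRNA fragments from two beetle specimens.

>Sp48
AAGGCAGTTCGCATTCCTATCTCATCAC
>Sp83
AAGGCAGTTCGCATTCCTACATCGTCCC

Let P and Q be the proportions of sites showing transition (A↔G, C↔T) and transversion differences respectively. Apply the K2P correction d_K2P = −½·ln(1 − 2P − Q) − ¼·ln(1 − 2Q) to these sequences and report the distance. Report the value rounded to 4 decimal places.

0.1591

The sequences differ at positions 20 (T/C, transition), 21 (C/A, transversion), 24 (A/G, transition), 27 (A/C, transversion).
Of the 4 differences, 2 transitions and 2 transversions over 28 sites: P = 2/28 = 0.071429, Q = 2/28 = 0.071429.
d = −0.5·ln(0.785713) − 0.25·ln(0.857142) = −0.5·(-0.241164) − 0.25·(-0.154152) = 0.1591.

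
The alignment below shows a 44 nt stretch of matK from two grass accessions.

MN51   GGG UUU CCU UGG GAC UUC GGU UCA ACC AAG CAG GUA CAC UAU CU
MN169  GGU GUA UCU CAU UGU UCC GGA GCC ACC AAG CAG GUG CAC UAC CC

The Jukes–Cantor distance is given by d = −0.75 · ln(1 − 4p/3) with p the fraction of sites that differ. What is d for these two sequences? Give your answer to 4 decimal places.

Mismatches occur at site 3 (G→U), site 4 (U→G), site 6 (U→A), site 7 (C→U), site 10 (U→C), site 11 (G→A), site 12 (G→U), site 13 (G→U), site 14 (A→G), site 15 (C→U), site 17 (U→C), site 21 (U→A), site 22 (U→G), site 24 (A→C), site 36 (A→G), site 42 (U→C), site 44 (U→C).
p = 17/44 = 0.386364.
d = −0.75 · ln(1 − (4/3)·0.386364) = −0.75 · ln(0.484848) = −0.75 · (-0.723920) = 0.5429.

0.5429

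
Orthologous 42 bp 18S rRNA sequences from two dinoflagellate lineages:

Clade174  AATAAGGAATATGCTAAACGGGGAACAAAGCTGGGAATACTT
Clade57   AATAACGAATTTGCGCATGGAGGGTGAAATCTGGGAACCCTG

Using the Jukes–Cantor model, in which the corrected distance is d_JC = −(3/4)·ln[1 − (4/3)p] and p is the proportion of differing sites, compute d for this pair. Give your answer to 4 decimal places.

Mismatches occur at site 6 (G→C), site 11 (A→T), site 15 (T→G), site 16 (A→C), site 18 (A→T), site 19 (C→G), site 21 (G→A), site 24 (A→G), site 25 (A→T), site 26 (C→G), site 30 (G→T), site 38 (T→C), site 39 (A→C), site 42 (T→G).
p = 14/42 = 0.333333.
d = −0.75 · ln(1 − (4/3)·0.333333) = −0.75 · ln(0.555556) = −0.75 · (-0.587786) = 0.4408.

0.4408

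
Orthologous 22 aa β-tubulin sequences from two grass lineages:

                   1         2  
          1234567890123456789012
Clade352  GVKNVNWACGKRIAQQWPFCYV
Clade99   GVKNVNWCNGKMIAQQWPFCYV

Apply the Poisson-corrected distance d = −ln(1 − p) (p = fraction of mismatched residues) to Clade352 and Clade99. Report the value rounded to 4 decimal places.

Differing sites — 8:A/C; 9:C/N; 12:R/M.
p = 3/22 = 0.136364.
d = −ln(1 − 0.136364) = −ln(0.863636) = 0.1466.

0.1466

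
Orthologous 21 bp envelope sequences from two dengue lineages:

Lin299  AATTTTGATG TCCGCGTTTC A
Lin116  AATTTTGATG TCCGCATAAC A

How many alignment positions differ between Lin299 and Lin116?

Differing sites — 16:G/A; 18:T/A; 19:T/A.
That gives 3 mismatches out of 21 aligned sites, so the Hamming distance is 3.

3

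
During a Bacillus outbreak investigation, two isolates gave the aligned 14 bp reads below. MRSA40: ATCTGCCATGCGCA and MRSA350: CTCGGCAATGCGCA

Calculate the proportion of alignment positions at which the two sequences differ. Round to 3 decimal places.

0.214

Differing sites — 1:A/C; 4:T/G; 7:C/A.
There are 3 differences over 14 sites, so p = 3/14 = 0.214.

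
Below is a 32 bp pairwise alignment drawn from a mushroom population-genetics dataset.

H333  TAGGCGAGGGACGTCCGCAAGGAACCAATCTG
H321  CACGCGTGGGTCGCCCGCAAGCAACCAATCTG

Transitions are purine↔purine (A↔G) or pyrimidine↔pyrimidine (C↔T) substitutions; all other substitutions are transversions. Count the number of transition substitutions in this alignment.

Differing sites — 1:T/C (Ti); 3:G/C (Tv); 7:A/T (Tv); 11:A/T (Tv); 14:T/C (Ti); 22:G/C (Tv).
Of the 6 differences, 2 transitions and 4 transversions, so the answer is 2.

2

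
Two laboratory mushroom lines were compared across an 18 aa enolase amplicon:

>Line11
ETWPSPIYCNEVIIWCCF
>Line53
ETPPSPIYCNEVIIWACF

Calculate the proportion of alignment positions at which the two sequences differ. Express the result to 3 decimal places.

Differing sites — 3:W/P; 16:C/A.
There are 2 differences over 18 sites, so p = 2/18 = 0.111.

0.111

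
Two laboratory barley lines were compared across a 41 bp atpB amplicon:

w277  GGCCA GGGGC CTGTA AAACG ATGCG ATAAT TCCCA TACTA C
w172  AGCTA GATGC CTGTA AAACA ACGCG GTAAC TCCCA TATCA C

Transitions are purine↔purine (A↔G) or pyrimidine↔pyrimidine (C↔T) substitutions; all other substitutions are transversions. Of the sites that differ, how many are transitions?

9

Differing sites — 1:G/A (Ti); 4:C/T (Ti); 7:G/A (Ti); 8:G/T (Tv); 20:G/A (Ti); 22:T/C (Ti); 26:A/G (Ti); 30:T/C (Ti); 38:C/T (Ti); 39:T/C (Ti).
Of the 10 differences, 9 transitions and 1 transversion, so the answer is 9.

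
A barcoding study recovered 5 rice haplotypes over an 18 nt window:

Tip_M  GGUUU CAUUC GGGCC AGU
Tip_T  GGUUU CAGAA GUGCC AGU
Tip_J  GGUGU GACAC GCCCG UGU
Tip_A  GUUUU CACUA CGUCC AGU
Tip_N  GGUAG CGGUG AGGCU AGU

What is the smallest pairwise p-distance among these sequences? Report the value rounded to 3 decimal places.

Pairwise Hamming distances:
  Tip_M vs Tip_T: 4
  Tip_M vs Tip_J: 8
  Tip_M vs Tip_A: 5
  Tip_M vs Tip_N: 7
  Tip_T vs Tip_J: 8
  Tip_T vs Tip_A: 6
  Tip_T vs Tip_N: 8
  Tip_J vs Tip_A: 10
  Tip_J vs Tip_N: 12
  Tip_A vs Tip_N: 9
The smallest is 4 mismatches, between Tip_M and Tip_T; p = 4/18 = 0.222.

0.222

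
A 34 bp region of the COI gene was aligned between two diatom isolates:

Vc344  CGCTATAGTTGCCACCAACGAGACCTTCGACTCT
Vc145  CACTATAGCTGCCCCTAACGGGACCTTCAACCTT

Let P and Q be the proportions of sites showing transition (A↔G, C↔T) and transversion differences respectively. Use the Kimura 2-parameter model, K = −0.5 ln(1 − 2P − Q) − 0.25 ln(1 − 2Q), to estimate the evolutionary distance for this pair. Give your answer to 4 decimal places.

The sequences differ at positions 2 (G/A, transition), 9 (T/C, transition), 14 (A/C, transversion), 16 (C/T, transition), 21 (A/G, transition), 29 (G/A, transition), 32 (T/C, transition), 33 (C/T, transition).
Of the 8 differences, 7 transitions and 1 transversion over 34 sites: P = 7/34 = 0.205882, Q = 1/34 = 0.029412.
d = −0.5·ln(0.558824) − 0.25·ln(0.941176) = −0.5·(-0.581921) − 0.25·(-0.060625) = 0.3061.

0.3061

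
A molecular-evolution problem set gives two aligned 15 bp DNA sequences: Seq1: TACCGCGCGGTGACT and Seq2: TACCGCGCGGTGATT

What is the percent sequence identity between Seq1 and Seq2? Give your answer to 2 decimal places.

93.33%

A single mismatch occurs at site 14 (C→T).
14 of the 15 sites match, so the percent identity is 14/15 × 100 = 93.33%.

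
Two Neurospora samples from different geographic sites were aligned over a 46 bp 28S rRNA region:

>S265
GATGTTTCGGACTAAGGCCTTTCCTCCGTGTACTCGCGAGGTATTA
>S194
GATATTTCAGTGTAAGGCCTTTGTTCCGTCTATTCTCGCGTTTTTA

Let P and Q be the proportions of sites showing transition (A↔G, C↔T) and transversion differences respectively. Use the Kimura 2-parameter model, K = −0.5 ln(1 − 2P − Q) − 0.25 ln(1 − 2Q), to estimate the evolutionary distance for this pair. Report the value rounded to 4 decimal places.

Mismatches occur at site 4 (G/A, transition), site 9 (G/A, transition), site 11 (A/T, transversion), site 12 (C/G, transversion), site 23 (C/G, transversion), site 24 (C/T, transition), site 30 (G/C, transversion), site 33 (C/T, transition), site 36 (G/T, transversion), site 39 (A/C, transversion), site 41 (G/T, transversion), site 43 (A/T, transversion).
Of the 12 differences, 4 transitions and 8 transversions over 46 sites: P = 4/46 = 0.086957, Q = 8/46 = 0.173913.
d = −0.5·ln(0.652173) − 0.25·ln(0.652174) = −0.5·(-0.427445) − 0.25·(-0.427444) = 0.3206.

0.3206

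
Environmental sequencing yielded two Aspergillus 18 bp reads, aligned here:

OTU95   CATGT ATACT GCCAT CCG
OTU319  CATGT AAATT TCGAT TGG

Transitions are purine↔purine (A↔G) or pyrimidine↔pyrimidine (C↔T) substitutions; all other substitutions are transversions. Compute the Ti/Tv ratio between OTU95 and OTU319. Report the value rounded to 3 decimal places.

Differing sites — 7:T/A (Tv); 9:C/T (Ti); 11:G/T (Tv); 13:C/G (Tv); 16:C/T (Ti); 17:C/G (Tv).
Of the 6 differences, 2 transitions and 4 transversions, so Ti/Tv = 2/4 = 0.500.

0.500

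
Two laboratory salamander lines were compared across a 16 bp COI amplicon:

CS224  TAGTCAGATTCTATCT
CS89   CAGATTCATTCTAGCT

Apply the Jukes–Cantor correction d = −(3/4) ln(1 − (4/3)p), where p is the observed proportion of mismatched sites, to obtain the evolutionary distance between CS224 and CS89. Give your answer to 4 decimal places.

Differing sites — 1:T/C; 4:T/A; 5:C/T; 6:A/T; 7:G/C; 14:T/G.
p = 6/16 = 0.375000.
d = −0.75 · ln(1 − (4/3)·0.375000) = −0.75 · ln(0.500000) = −0.75 · (-0.693147) = 0.5199.

0.5199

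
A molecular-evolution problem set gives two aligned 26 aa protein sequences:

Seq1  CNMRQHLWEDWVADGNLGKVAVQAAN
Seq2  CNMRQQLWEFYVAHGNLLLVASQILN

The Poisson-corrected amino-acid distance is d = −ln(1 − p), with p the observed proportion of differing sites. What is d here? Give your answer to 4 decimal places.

Mismatches occur at site 6 (H↔Q), site 10 (D↔F), site 11 (W↔Y), site 14 (D↔H), site 18 (G↔L), site 19 (K↔L), site 22 (V↔S), site 24 (A↔I), site 25 (A↔L).
p = 9/26 = 0.346154.
d = −ln(1 − 0.346154) = −ln(0.653846) = 0.4249.

0.4249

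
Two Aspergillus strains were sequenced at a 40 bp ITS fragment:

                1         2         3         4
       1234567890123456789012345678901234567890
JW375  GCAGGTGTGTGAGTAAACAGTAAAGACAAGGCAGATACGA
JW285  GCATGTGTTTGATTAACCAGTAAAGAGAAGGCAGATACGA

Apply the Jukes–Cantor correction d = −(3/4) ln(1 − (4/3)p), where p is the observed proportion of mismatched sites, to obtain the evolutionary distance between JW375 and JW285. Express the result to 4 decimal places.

Mismatches occur at site 4 (G↔T), site 9 (G↔T), site 13 (G↔T), site 17 (A↔C), site 27 (C↔G).
p = 5/40 = 0.125000.
d = −0.75 · ln(1 − (4/3)·0.125000) = −0.75 · ln(0.833333) = −0.75 · (-0.182322) = 0.1367.

0.1367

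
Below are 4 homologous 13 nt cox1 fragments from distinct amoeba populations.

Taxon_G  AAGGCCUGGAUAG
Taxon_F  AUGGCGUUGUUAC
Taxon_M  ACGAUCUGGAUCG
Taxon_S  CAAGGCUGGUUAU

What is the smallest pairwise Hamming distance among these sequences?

4

Pairwise Hamming distances:
  Taxon_G vs Taxon_F: 5
  Taxon_G vs Taxon_M: 4
  Taxon_G vs Taxon_S: 5
  Taxon_F vs Taxon_M: 8
  Taxon_F vs Taxon_S: 7
  Taxon_M vs Taxon_S: 8
The smallest is 4, between Taxon_G and Taxon_M.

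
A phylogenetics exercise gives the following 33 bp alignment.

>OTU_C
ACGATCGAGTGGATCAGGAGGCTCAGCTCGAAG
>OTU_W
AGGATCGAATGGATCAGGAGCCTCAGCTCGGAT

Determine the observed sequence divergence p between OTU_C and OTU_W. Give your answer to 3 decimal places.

The sequences differ at positions 2 (C/G), 9 (G/A), 21 (G/C), 31 (A/G), 33 (G/T).
There are 5 differences over 33 sites, so p = 5/33 = 0.152.

0.152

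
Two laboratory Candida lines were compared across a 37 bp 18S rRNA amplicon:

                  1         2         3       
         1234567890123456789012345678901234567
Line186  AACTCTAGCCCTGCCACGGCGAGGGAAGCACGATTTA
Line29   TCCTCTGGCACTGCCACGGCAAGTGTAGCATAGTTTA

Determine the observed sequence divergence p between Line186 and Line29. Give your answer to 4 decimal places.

Differing sites — 1:A/T; 2:A/C; 7:A/G; 10:C/A; 21:G/A; 24:G/T; 26:A/T; 31:C/T; 32:G/A; 33:A/G.
There are 10 differences over 37 sites, so p = 10/37 = 0.2703.

0.2703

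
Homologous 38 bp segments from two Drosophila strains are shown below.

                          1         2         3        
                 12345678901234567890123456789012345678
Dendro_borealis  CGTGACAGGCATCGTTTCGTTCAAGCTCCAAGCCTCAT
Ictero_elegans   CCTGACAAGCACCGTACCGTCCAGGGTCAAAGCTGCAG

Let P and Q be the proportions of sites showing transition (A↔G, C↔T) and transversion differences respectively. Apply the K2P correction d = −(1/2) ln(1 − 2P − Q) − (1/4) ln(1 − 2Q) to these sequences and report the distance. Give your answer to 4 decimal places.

The sequences differ at positions 2 (G/C, transversion), 8 (G/A, transition), 12 (T/C, transition), 16 (T/A, transversion), 17 (T/C, transition), 21 (T/C, transition), 24 (A/G, transition), 26 (C/G, transversion), 29 (C/A, transversion), 34 (C/T, transition), 35 (T/G, transversion), 38 (T/G, transversion).
Of the 12 differences, 6 transitions and 6 transversions over 38 sites: P = 6/38 = 0.157895, Q = 6/38 = 0.157895.
d = −0.5·ln(0.526315) − 0.25·ln(0.684210) = −0.5·(-0.641855) − 0.25·(-0.379490) = 0.4158.

0.4158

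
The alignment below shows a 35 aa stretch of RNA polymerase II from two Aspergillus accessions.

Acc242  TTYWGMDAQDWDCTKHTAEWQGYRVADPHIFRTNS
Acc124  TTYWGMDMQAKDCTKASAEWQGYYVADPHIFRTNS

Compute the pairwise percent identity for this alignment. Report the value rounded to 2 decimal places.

Mismatches occur at site 8 (A/M), site 10 (D/A), site 11 (W/K), site 16 (H/A), site 17 (T/S), site 24 (R/Y).
29 of the 35 sites match, so the percent identity is 29/35 × 100 = 82.86%.

82.86%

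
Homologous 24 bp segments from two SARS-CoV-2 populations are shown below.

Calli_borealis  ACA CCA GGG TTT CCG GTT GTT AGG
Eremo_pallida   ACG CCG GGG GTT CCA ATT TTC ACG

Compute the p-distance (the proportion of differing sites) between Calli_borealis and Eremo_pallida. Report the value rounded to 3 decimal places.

0.333

Mismatches occur at site 3 (A↔G), site 6 (A↔G), site 10 (T↔G), site 15 (G↔A), site 16 (G↔A), site 19 (G↔T), site 21 (T↔C), site 23 (G↔C).
There are 8 differences over 24 sites, so p = 8/24 = 0.333.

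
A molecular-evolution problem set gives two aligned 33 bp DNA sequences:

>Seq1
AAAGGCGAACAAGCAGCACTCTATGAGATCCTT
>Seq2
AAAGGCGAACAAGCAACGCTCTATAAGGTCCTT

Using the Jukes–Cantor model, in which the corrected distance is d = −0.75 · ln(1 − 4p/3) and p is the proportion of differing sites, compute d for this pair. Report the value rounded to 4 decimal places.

Mismatches occur at site 16 (G↔A), site 18 (A↔G), site 25 (G↔A), site 28 (A↔G).
p = 4/33 = 0.121212.
d = −0.75 · ln(1 − (4/3)·0.121212) = −0.75 · ln(0.838384) = −0.75 · (-0.176279) = 0.1322.

0.1322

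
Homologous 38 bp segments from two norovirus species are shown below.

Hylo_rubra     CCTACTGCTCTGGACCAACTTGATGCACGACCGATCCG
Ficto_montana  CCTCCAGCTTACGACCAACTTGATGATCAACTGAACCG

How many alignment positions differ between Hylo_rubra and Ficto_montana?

Mismatches occur at site 4 (A↔C), site 6 (T↔A), site 10 (C↔T), site 11 (T↔A), site 12 (G↔C), site 26 (C↔A), site 27 (A↔T), site 29 (G↔A), site 32 (C↔T), site 35 (T↔A).
That gives 10 mismatches out of 38 aligned sites, so the Hamming distance is 10.

10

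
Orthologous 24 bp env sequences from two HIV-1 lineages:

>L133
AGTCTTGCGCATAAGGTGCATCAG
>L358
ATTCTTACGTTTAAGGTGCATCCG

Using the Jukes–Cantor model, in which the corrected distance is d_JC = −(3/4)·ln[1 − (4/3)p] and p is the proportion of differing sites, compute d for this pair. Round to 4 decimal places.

0.2441

The sequences differ at positions 2 (G/T), 7 (G/A), 10 (C/T), 11 (A/T), 23 (A/C).
p = 5/24 = 0.208333.
d = −0.75 · ln(1 − (4/3)·0.208333) = −0.75 · ln(0.722223) = −0.75 · (-0.325421) = 0.2441.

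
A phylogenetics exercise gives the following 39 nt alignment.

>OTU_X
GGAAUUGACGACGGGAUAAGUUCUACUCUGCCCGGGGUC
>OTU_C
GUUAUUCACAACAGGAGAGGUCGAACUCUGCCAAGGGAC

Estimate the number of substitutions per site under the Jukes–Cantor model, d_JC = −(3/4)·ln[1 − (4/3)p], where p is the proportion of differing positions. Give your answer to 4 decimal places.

0.4408

Mismatches occur at site 2 (G↔U), site 3 (A↔U), site 7 (G↔C), site 10 (G↔A), site 13 (G↔A), site 17 (U↔G), site 19 (A↔G), site 22 (U↔C), site 23 (C↔G), site 24 (U↔A), site 33 (C↔A), site 34 (G↔A), site 38 (U↔A).
p = 13/39 = 0.333333.
d = −0.75 · ln(1 − (4/3)·0.333333) = −0.75 · ln(0.555556) = −0.75 · (-0.587786) = 0.4408.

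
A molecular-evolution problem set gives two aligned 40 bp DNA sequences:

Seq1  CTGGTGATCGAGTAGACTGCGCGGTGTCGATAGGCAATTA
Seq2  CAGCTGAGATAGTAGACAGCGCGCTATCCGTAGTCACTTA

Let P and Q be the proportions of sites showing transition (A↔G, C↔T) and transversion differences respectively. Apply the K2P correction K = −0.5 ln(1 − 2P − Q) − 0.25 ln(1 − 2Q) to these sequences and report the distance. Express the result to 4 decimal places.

0.3887

Mismatches occur at site 2 (T↔A, transversion), site 4 (G↔C, transversion), site 8 (T↔G, transversion), site 9 (C↔A, transversion), site 10 (G↔T, transversion), site 18 (T↔A, transversion), site 24 (G↔C, transversion), site 26 (G↔A, transition), site 29 (G↔C, transversion), site 30 (A↔G, transition), site 34 (G↔T, transversion), site 37 (A↔C, transversion).
Of the 12 differences, 2 transitions and 10 transversions over 40 sites: P = 2/40 = 0.050000, Q = 10/40 = 0.250000.
d = −0.5·ln(0.650000) − 0.25·ln(0.500000) = −0.5·(-0.430783) − 0.25·(-0.693147) = 0.3887.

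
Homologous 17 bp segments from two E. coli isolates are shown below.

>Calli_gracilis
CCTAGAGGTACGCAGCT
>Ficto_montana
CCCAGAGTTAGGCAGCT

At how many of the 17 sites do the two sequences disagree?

3

Differing sites — 3:T/C; 8:G/T; 11:C/G.
That gives 3 mismatches out of 17 aligned sites, so the Hamming distance is 3.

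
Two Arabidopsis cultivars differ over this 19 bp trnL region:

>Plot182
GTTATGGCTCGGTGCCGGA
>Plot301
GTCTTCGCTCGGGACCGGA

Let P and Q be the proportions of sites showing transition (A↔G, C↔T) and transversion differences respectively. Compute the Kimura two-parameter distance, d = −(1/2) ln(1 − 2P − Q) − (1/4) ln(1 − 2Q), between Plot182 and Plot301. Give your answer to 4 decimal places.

0.3246

Mismatches occur at site 3 (T/C, transition), site 4 (A/T, transversion), site 6 (G/C, transversion), site 13 (T/G, transversion), site 14 (G/A, transition).
Of the 5 differences, 2 transitions and 3 transversions over 19 sites: P = 2/19 = 0.105263, Q = 3/19 = 0.157895.
d = −0.5·ln(0.631579) − 0.25·ln(0.684210) = −0.5·(-0.459532) − 0.25·(-0.379490) = 0.3246.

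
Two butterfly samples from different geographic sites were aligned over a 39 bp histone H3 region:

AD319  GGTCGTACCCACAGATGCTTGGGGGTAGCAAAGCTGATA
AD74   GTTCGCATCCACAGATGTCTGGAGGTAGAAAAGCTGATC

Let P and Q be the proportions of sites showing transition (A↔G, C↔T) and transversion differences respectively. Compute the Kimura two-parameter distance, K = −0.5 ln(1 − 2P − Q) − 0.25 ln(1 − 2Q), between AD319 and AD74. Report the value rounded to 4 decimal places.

Mismatches occur at site 2 (G↔T, transversion), site 6 (T↔C, transition), site 8 (C↔T, transition), site 18 (C↔T, transition), site 19 (T↔C, transition), site 23 (G↔A, transition), site 29 (C↔A, transversion), site 39 (A↔C, transversion).
Of the 8 differences, 5 transitions and 3 transversions over 39 sites: P = 5/39 = 0.128205, Q = 3/39 = 0.076923.
d = −0.5·ln(0.666667) − 0.25·ln(0.846154) = −0.5·(-0.405465) − 0.25·(-0.167054) = 0.2445.

0.2445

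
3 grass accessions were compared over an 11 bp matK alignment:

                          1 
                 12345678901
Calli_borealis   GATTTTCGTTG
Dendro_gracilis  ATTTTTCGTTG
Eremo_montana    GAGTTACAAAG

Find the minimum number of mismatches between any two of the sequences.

Pairwise Hamming distances:
  Calli_borealis vs Dendro_gracilis: 2
  Calli_borealis vs Eremo_montana: 5
  Dendro_gracilis vs Eremo_montana: 7
The smallest is 2, between Calli_borealis and Dendro_gracilis.

2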